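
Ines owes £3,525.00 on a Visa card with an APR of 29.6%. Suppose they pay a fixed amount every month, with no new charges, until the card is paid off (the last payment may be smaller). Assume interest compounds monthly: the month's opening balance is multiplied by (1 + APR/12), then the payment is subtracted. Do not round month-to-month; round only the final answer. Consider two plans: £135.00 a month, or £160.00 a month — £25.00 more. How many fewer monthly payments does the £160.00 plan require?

Monthly rate r = 29.6%/12 = 2.46667% = 0.0246667.
At £135.00/mo: n = ⌈−ln(1 − rB₀/P)/ln(1+r)⌉ = 43 payments (last £53.60); total interest = total paid − £3,525.00 = £2,198.60.
At £160.00/mo: 33 payments (last £28.35); total interest £1,623.35.
Payments saved = 43 − 33 = 10.

10 fewer payments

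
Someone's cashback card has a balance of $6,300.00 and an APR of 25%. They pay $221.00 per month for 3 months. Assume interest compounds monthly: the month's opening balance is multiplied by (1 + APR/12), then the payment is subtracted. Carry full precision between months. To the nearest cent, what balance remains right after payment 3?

Monthly rate r = 25%/12 = 2.08333% = 0.0208333.
Each month: B ← B·(1+r) − $221.00.
Month 1: interest $131.25; balance after payment $6,210.25.
Month 2: interest $129.38; balance after payment $6,118.63.
Month 3: interest $127.47; balance after payment $6,025.10.

$6,025.10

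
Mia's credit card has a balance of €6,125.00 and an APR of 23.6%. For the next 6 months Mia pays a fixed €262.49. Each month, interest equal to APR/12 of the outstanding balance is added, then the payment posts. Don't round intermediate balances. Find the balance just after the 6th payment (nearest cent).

€5,229.80

Monthly rate r = 23.6%/12 = 1.96667% = 0.0196667.
Each month: B ← B·(1+r) − €262.49.
Month 1: interest €120.46; balance after payment €5,982.97.
Month 2: interest €117.67; balance after payment €5,838.14.
Month 3: interest €114.82; balance after payment €5,690.47.
Month 4: interest €111.91; balance after payment €5,539.89.
Month 5: interest €108.95; balance after payment €5,386.35.
Month 6: interest €105.93; balance after payment €5,229.80.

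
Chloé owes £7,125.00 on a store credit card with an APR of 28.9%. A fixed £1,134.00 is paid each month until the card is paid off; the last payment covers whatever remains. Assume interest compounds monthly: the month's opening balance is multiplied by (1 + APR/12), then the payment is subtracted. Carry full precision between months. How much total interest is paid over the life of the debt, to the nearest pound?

Monthly rate r = 28.9%/12 = 2.40833% = 0.0240833.
Payoff takes n = ⌈−ln(1 − rB₀/P)/ln(1+r)⌉ = ⌈6.894⌉ = 7 payments; the last is £1,015.40.
Total paid = 6·£1,134.00 + £1,015.40 = £7,819.40.
Total interest = total paid − principal = £7,819.40 − £7,125.00 = £694.40.

£694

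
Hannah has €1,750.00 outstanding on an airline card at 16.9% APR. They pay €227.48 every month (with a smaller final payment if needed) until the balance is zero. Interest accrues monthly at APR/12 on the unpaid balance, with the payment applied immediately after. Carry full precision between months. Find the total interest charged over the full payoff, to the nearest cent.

Monthly rate r = 16.9%/12 = 1.40833% = 0.0140833.
Payoff takes n = ⌈−ln(1 − rB₀/P)/ln(1+r)⌉ = ⌈8.200⌉ = 9 payments; the last is €45.68.
Total paid = 8·€227.48 + €45.68 = €1,865.52.
Total interest = total paid − principal = €1,865.52 − €1,750.00 = €115.52.

€115.52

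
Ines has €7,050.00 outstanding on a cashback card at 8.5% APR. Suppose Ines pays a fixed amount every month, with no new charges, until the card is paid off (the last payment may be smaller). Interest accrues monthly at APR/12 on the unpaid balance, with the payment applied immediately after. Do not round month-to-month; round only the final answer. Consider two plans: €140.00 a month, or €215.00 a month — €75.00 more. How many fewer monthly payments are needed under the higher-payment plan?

Monthly rate r = 8.5%/12 = 0.708333% = 0.00708333.
At €140.00/mo: n = ⌈−ln(1 − rB₀/P)/ln(1+r)⌉ = 63 payments (last €69.94); total interest = total paid − €7,050.00 = €1,699.94.
At €215.00/mo: 38 payments (last €96.27); total interest €1,001.27.
Payments saved = 63 − 38 = 25.

25 fewer payments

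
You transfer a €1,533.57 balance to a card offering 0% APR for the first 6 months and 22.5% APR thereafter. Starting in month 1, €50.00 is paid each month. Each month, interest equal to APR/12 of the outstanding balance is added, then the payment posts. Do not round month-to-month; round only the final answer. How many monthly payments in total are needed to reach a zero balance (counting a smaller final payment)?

40 months

Promo months 1–6 at r₀ = 0%/12 = 0; months 7+ at r₁ = 22.5%/12 = 0.01875.
After month 6 (no interest yet): B = €1,533.57 − 6·€50.00 = €1,233.57.
Then at r₁ with €50.00/mo: n₂ = −ln(1 − r₁·B/P)/ln(1+r₁) ≈ 33.43 → 34 more payments.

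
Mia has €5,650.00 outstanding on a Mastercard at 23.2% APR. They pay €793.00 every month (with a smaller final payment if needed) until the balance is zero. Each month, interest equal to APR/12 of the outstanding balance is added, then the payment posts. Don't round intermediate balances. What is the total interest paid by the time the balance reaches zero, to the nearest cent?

€489.06

Monthly rate r = 23.2%/12 = 1.93333% = 0.0193333.
Payoff takes n = ⌈−ln(1 − rB₀/P)/ln(1+r)⌉ = ⌈7.740⌉ = 8 payments; the last is €588.06.
Total paid = 7·€793.00 + €588.06 = €6,139.06.
Total interest = total paid − principal = €6,139.06 − €5,650.00 = €489.06.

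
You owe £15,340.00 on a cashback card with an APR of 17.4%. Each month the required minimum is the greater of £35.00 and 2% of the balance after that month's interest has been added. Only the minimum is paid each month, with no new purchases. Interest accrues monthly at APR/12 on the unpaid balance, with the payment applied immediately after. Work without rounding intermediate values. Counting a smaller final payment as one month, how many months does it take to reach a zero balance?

Monthly rate r = 17.4%/12 = 1.45% = 0.0145.
While 2% of the post-interest balance exceeds £35.00, each month B ← (B·(1+r))·(1 − 0.02), i.e. B shrinks by the factor (1+r)·0.98 = 0.99421.
This holds for months 1–377. Entering month 378 the balance is £1,718.22; 2% of the post-interest balance is now below £35.00, so the flat £35.00 minimum applies from here.
From month 378 a fixed £35.00 at rate r clears £1,718.22 in 87 more payments. Total: 377 + 87 = 464 months.

464 months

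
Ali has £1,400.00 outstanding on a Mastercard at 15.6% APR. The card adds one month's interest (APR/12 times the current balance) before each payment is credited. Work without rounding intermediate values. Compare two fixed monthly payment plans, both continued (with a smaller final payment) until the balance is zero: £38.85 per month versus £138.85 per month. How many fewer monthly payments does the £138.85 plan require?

38 fewer payments

Monthly rate r = 15.6%/12 = 1.3% = 0.013.
At £38.85/mo: n = ⌈−ln(1 − rB₀/P)/ln(1+r)⌉ = 49 payments (last £36.15); total interest = total paid − £1,400.00 = £500.95.
At £138.85/mo: 11 payments (last £121.98); total interest £110.48.
Payments saved = 49 − 11 = 38.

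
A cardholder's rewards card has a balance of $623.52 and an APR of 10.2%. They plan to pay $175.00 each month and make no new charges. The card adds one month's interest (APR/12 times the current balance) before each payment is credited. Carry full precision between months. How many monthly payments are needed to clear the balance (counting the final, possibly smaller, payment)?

Monthly rate r = 10.2%/12 = 0.85% = 0.0085.
Recurrence: B ← B·(1+r) − $175.00.
Month 1: interest $5.30; balance after payment $453.82.
Month 2: interest $3.86; balance after payment $282.68.
Month 3: interest $2.40; balance after payment $110.08.
Month 4: interest $0.94; balance after payment $0.00.

4 months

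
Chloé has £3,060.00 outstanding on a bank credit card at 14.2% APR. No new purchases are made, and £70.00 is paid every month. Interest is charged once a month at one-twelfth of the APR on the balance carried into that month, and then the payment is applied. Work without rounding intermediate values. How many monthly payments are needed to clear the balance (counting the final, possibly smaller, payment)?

62 payments

Monthly rate r = 14.2%/12 = 1.18333% = 0.0118333.
Recurrence: B ← B·(1+r) − £70.00.
Month 1: interest £36.21; balance after payment £3,026.21.
Month 2: interest £35.81; balance after payment £2,992.02.
Closed form: n = −ln(1 − rB₀/P)/ln(1+r) = −ln(0.48271)/ln(1.01183) ≈ 61.912, so the balance reaches zero during payment 62.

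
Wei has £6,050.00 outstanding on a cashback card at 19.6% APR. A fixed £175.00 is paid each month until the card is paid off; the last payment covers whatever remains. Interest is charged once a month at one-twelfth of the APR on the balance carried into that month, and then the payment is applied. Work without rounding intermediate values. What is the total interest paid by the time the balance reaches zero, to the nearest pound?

£2,933

Monthly rate r = 19.6%/12 = 1.63333% = 0.0163333.
Payoff takes n = ⌈−ln(1 − rB₀/P)/ln(1+r)⌉ = ⌈51.332⌉ = 52 payments; the last is £58.35.
Total paid = 51·£175.00 + £58.35 = £8,983.35.
Total interest = total paid − principal = £8,983.35 − £6,050.00 = £2,933.35.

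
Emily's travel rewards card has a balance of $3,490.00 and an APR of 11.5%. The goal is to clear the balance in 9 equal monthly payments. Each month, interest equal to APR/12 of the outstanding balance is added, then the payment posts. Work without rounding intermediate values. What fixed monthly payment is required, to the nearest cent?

Monthly rate r = 11.5%/12 = 0.958333% = 0.00958333.
Level-payment amortization: P = B₀·r / (1 − (1+r)^(−n)) = 3490.00·0.00958333 / (1 − 1.00958^(−9)).
Denominator 1 − (1+r)^(−9) = 0.0822583365.
P = 33.4458 / 0.0822583365 ≈ 406.60.

$406.60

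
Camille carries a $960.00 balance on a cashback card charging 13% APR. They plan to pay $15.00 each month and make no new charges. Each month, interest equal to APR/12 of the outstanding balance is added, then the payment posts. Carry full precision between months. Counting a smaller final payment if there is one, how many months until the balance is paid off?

110 payments

Monthly rate r = 13%/12 = 1.08333% = 0.0108333.
Recurrence: B ← B·(1+r) − $15.00.
Month 1: interest $10.40; balance after payment $955.40.
Month 2: interest $10.35; balance after payment $950.75.
Closed form: n = −ln(1 − rB₀/P)/ln(1+r) = −ln(0.30667)/ln(1.01083) ≈ 109.697, so the balance reaches zero during payment 110.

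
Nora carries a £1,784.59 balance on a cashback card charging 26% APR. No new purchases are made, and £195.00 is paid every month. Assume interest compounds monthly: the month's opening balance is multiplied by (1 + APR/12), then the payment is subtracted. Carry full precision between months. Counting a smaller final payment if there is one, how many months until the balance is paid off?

11 payments

Monthly rate r = 26%/12 = 2.16667% = 0.0216667.
Recurrence: B ← B·(1+r) − £195.00.
Month 1: interest £38.67; balance after payment £1,628.26.
Month 2: interest £35.28; balance after payment £1,468.53.
Closed form: n = −ln(1 − rB₀/P)/ln(1+r) = −ln(0.80171)/ln(1.02167) ≈ 10.310, so the balance reaches zero during payment 11.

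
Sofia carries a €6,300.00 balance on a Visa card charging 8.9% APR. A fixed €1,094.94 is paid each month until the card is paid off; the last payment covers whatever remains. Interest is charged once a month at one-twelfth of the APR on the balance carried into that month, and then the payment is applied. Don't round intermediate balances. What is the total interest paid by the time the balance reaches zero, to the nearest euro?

€163

Monthly rate r = 8.9%/12 = 0.741667% = 0.00741667.
Payoff takes n = ⌈−ln(1 − rB₀/P)/ln(1+r)⌉ = ⌈5.902⌉ = 6 payments; the last is €987.88.
Total paid = 5·€1,094.94 + €987.88 = €6,462.58.
Total interest = total paid − principal = €6,462.58 − €6,300.00 = €162.58.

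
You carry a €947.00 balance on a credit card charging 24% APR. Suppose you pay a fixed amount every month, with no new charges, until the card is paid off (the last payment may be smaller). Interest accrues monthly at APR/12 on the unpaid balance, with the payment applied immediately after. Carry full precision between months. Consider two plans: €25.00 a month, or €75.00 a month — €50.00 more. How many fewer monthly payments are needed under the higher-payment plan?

57 fewer payments

Monthly rate r = 24%/12 = 2% = 0.02.
At €25.00/mo: n = ⌈−ln(1 − rB₀/P)/ln(1+r)⌉ = 72 payments (last €14.17); total interest = total paid − €947.00 = €842.17.
At €75.00/mo: 15 payments (last €52.53); total interest €155.53.
Payments saved = 72 − 15 = 57.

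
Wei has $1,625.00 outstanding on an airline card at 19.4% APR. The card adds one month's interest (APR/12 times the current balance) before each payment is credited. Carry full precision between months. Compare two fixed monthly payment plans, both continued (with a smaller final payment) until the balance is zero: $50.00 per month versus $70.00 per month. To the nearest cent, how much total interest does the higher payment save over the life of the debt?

Monthly rate r = 19.4%/12 = 1.61667% = 0.0161667.
At $50.00/mo: n = ⌈−ln(1 − rB₀/P)/ln(1+r)⌉ = 47 payments (last $23.79); total interest = total paid − $1,625.00 = $698.79.
At $70.00/mo: 30 payments (last $23.68); total interest $428.68.
Interest saved = $698.79 − $428.68 = $270.11.

$270.11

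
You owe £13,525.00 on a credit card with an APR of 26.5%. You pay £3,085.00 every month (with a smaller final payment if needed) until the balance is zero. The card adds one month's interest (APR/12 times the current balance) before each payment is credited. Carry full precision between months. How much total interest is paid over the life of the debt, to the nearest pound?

£864

Monthly rate r = 26.5%/12 = 2.20833% = 0.0220833.
Payoff takes n = ⌈−ln(1 − rB₀/P)/ln(1+r)⌉ = ⌈4.662⌉ = 5 payments; the last is £2,049.33.
Total paid = 4·£3,085.00 + £2,049.33 = £14,389.33.
Total interest = total paid − principal = £14,389.33 − £13,525.00 = £864.33.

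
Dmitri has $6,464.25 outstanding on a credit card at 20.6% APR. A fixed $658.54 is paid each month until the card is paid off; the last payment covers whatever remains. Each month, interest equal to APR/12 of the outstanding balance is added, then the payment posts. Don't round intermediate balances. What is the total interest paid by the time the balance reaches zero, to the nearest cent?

Monthly rate r = 20.6%/12 = 1.71667% = 0.0171667.
Payoff takes n = ⌈−ln(1 − rB₀/P)/ln(1+r)⌉ = ⌈10.842⌉ = 11 payments; the last is $554.96.
Total paid = 10·$658.54 + $554.96 = $7,140.36.
Total interest = total paid − principal = $7,140.36 − $6,464.25 = $676.11.

$676.11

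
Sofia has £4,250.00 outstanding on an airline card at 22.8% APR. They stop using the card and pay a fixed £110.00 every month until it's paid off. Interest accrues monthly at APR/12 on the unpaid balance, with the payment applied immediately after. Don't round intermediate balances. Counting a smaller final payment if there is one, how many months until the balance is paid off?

Monthly rate r = 22.8%/12 = 1.9% = 0.019.
Recurrence: B ← B·(1+r) − £110.00.
Month 1: interest £80.75; balance after payment £4,220.75.
Month 2: interest £80.19; balance after payment £4,190.94.
Closed form: n = −ln(1 − rB₀/P)/ln(1+r) = −ln(0.26591)/ln(1.019) ≈ 70.376, so the balance reaches zero during payment 71.

71 months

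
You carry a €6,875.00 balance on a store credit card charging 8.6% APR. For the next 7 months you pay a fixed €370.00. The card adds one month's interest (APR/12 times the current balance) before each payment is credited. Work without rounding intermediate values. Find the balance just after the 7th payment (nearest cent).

Monthly rate r = 8.6%/12 = 0.716667% = 0.00716667.
Each month: B ← B·(1+r) − €370.00.
Month 1: interest €49.27; balance after payment €6,554.27.
Month 2: interest €46.97; balance after payment €6,231.24.
Month 3: interest €44.66; balance after payment €5,905.90.
Month 4: interest €42.33; balance after payment €5,578.23.
Month 5: interest €39.98; balance after payment €5,248.20.
Month 6: interest €37.61; balance after payment €4,915.82.
Month 7: interest €35.23; balance after payment €4,581.05.

€4,581.05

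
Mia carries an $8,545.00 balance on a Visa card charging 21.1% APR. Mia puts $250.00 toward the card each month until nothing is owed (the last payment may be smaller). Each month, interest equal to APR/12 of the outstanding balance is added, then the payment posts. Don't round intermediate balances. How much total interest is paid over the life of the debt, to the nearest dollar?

Monthly rate r = 21.1%/12 = 1.75833% = 0.0175833.
Payoff takes n = ⌈−ln(1 − rB₀/P)/ln(1+r)⌉ = ⌈52.712⌉ = 53 payments; the last is $178.32.
Total paid = 52·$250.00 + $178.32 = $13,178.32.
Total interest = total paid − principal = $13,178.32 − $8,545.00 = $4,633.32.

$4,633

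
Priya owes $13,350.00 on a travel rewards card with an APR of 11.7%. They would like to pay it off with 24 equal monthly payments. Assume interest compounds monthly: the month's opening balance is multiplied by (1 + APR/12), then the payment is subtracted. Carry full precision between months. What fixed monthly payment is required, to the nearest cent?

$626.56

Monthly rate r = 11.7%/12 = 0.975% = 0.00975.
Level-payment amortization: P = B₀·r / (1 − (1+r)^(−n)) = 13350.00·0.00975 / (1 − 1.00975^(−24)).
Denominator 1 − (1+r)^(−24) = 0.207740755.
P = 130.162 / 0.207740755 ≈ 626.56.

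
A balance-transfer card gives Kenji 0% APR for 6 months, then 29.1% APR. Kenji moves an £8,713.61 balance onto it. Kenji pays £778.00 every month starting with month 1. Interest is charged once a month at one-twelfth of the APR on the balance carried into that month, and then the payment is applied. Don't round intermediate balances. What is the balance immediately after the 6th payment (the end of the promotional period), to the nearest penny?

Promo months 1–6 at r₀ = 0%/12 = 0; months 7+ at r₁ = 29.1%/12 = 0.02425.
After month 6 (no interest yet): B = £8,713.61 − 6·£778.00 = £4,045.61.

£4,045.61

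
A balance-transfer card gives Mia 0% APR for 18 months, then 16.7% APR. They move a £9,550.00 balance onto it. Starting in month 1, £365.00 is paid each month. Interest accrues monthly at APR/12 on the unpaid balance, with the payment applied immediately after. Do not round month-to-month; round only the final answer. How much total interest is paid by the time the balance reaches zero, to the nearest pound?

Promo months 1–18 at r₀ = 0%/12 = 0; months 19+ at r₁ = 16.7%/12 = 0.0139167.
After month 18 (no interest yet): B = £9,550.00 − 18·£365.00 = £2,980.00.
Then at r₁ with £365.00/mo: n₂ = −ln(1 − r₁·B/P)/ln(1+r₁) ≈ 8.73 → 9 more payments.
Total paid = 26·£365.00 + £265.78 = £9,755.78; interest = £9,755.78 − £9,550.00 = £205.78.

£206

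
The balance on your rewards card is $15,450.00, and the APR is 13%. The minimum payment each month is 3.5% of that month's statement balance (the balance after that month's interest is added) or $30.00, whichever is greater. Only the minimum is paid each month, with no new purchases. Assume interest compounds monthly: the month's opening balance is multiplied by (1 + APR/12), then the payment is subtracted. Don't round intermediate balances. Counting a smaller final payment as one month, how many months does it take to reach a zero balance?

151 months

Monthly rate r = 13%/12 = 1.08333% = 0.0108333.
While 3.5% of the post-interest balance exceeds $30.00, each month B ← (B·(1+r))·(1 − 0.035), i.e. B shrinks by the factor (1+r)·0.965 = 0.97545.
This holds for months 1–117. Entering month 118 the balance is $843.59; 3.5% of the post-interest balance is now below $30.00, so the flat $30.00 minimum applies from here.
From month 118 a fixed $30.00 at rate r clears $843.59 in 34 more payments. Total: 117 + 34 = 151 months.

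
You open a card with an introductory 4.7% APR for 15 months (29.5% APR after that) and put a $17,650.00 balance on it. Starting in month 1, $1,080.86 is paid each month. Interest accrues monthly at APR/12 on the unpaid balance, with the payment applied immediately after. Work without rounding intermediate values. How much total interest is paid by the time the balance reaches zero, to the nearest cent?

$689.22

Promo months 1–15 at r₀ = 4.7%/12 = 0.00391667; months 16+ at r₁ = 29.5%/12 = 0.0245833.
After month 15: iterate B ← B·(1+r₀) − $1,080.86 for 15 months → $2,050.82.
Then at r₁ with $1,080.86/mo: n₂ = −ln(1 − r₁·B/P)/ln(1+r₁) ≈ 1.97 → 2 more payments.
Total paid = 16·$1,080.86 + $1,045.46 = $18,339.22; interest = $18,339.22 − $17,650.00 = $689.22.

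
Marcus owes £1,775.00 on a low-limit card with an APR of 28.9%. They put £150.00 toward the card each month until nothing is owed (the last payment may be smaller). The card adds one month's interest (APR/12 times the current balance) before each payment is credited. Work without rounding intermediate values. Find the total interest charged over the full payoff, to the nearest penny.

£339.54

Monthly rate r = 28.9%/12 = 2.40833% = 0.0240833.
Payoff takes n = ⌈−ln(1 − rB₀/P)/ln(1+r)⌉ = ⌈14.096⌉ = 15 payments; the last is £14.54.
Total paid = 14·£150.00 + £14.54 = £2,114.54.
Total interest = total paid − principal = £2,114.54 − £1,775.00 = £339.54.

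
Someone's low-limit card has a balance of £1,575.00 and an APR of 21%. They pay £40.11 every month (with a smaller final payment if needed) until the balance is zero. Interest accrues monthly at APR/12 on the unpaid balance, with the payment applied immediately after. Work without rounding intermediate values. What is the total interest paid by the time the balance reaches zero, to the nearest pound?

Monthly rate r = 21%/12 = 1.75% = 0.0175.
Payoff takes n = ⌈−ln(1 − rB₀/P)/ln(1+r)⌉ = ⌈66.985⌉ = 67 payments; the last is £39.53.
Total paid = 66·£40.11 + £39.53 = £2,686.79.
Total interest = total paid − principal = £2,686.79 − £1,575.00 = £1,111.79.

£1,112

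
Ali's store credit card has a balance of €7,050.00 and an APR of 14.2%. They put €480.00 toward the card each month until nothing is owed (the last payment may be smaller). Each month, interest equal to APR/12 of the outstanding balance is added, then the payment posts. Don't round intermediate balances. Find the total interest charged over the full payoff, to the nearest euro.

Monthly rate r = 14.2%/12 = 1.18333% = 0.0118333.
Payoff takes n = ⌈−ln(1 − rB₀/P)/ln(1+r)⌉ = ⌈16.229⌉ = 17 payments; the last is €110.63.
Total paid = 16·€480.00 + €110.63 = €7,790.63.
Total interest = total paid − principal = €7,790.63 − €7,050.00 = €740.63.

€741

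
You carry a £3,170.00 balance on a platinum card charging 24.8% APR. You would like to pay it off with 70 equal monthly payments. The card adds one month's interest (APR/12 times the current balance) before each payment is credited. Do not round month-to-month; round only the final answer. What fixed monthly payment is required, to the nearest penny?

£86.07

Monthly rate r = 24.8%/12 = 2.06667% = 0.0206667.
Level-payment amortization: P = B₀·r / (1 − (1+r)^(−n)) = 3170.00·0.0206667 / (1 − 1.02067^(−70)).
Denominator 1 − (1+r)^(−70) = 0.761150253.
P = 65.5133 / 0.761150253 ≈ 86.07.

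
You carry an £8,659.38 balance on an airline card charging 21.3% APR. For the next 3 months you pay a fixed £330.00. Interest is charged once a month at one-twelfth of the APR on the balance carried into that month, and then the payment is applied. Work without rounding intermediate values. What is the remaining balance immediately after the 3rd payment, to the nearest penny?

£8,121.05

Monthly rate r = 21.3%/12 = 1.775% = 0.01775.
Each month: B ← B·(1+r) − £330.00.
Month 1: interest £153.70; balance after payment £8,483.08.
Month 2: interest £150.57; balance after payment £8,303.66.
Month 3: interest £147.39; balance after payment £8,121.05.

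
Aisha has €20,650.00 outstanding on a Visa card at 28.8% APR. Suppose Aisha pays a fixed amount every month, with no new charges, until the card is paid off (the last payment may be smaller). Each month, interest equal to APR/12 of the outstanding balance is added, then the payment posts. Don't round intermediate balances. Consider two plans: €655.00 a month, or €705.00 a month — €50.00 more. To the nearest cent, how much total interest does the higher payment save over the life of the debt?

€2,944.65

Monthly rate r = 28.8%/12 = 2.4% = 0.024.
At €655.00/mo: n = ⌈−ln(1 − rB₀/P)/ln(1+r)⌉ = 60 payments (last €386.97); total interest = total paid − €20,650.00 = €18,381.97.
At €705.00/mo: 52 payments (last €132.32); total interest €15,437.32.
Interest saved = €18,381.97 − €15,437.32 = €2,944.65.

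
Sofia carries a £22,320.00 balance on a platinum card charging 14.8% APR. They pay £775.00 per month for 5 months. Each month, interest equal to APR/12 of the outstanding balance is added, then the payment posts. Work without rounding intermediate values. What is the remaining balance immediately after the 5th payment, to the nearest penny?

Monthly rate r = 14.8%/12 = 1.23333% = 0.0123333.
Each month: B ← B·(1+r) − £775.00.
Month 1: interest £275.28; balance after payment £21,820.28.
Month 2: interest £269.12; balance after payment £21,314.40.
Month 3: interest £262.88; balance after payment £20,802.27.
Month 4: interest £256.56; balance after payment £20,283.84.
Month 5: interest £250.17; balance after payment £19,759.00.

£19,759.00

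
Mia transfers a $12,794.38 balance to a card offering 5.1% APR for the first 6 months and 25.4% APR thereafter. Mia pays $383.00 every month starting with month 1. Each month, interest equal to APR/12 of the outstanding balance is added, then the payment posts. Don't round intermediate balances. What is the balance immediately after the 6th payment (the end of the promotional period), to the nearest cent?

$10,801.57

Promo months 1–6 at r₀ = 5.1%/12 = 0.00425; months 7+ at r₁ = 25.4%/12 = 0.0211667.
After month 6: iterate B ← B·(1+r₀) − $383.00 for 6 months → $10,801.57.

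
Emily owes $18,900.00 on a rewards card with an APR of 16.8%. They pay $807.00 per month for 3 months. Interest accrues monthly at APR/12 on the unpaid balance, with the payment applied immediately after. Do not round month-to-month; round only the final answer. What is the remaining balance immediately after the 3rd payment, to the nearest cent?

Monthly rate r = 16.8%/12 = 1.4% = 0.014.
Each month: B ← B·(1+r) − $807.00.
Month 1: interest $264.60; balance after payment $18,357.60.
Month 2: interest $257.01; balance after payment $17,807.61.
Month 3: interest $249.31; balance after payment $17,249.91.

$17,249.91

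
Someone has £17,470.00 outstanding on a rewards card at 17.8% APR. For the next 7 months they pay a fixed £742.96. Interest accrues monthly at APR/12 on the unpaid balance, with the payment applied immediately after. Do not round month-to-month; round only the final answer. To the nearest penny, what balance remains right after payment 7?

£13,928.76

Monthly rate r = 17.8%/12 = 1.48333% = 0.0148333.
Each month: B ← B·(1+r) − £742.96.
Month 1: interest £259.14; balance after payment £16,986.18.
Month 2: interest £251.96; balance after payment £16,495.18.
Month 3: interest £244.68; balance after payment £15,996.90.
Month 4: interest £237.29; balance after payment £15,491.23.
Month 5: interest £229.79; balance after payment £14,978.05.
Month 6: interest £222.17; balance after payment £14,457.27.
Month 7: interest £214.45; balance after payment £13,928.76.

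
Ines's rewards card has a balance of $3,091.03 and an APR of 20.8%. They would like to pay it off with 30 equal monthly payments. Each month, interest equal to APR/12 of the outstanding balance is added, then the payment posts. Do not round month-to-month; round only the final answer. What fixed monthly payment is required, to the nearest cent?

Monthly rate r = 20.8%/12 = 1.73333% = 0.0173333.
Level-payment amortization: P = B₀·r / (1 − (1+r)^(−n)) = 3091.03·0.0173333 / (1 − 1.01733^(−30)).
Denominator 1 − (1+r)^(−30) = 0.402824801.
P = 53.5779 / 0.402824801 ≈ 133.01.

$133.01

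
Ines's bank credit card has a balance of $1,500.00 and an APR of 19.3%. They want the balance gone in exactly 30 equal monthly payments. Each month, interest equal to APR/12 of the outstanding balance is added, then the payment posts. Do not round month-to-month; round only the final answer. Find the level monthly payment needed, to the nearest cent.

$63.42

Monthly rate r = 19.3%/12 = 1.60833% = 0.0160833.
Level-payment amortization: P = B₀·r / (1 − (1+r)^(−n)) = 1500.00·0.0160833 / (1 − 1.01608^(−30)).
Denominator 1 − (1+r)^(−30) = 0.380387505.
P = 24.125 / 0.380387505 ≈ 63.42.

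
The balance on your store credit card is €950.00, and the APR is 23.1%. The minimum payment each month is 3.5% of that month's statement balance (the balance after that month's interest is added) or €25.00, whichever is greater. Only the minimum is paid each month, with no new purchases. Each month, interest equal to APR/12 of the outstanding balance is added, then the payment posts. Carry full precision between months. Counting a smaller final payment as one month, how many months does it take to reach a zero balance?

60 months

Monthly rate r = 23.1%/12 = 1.925% = 0.01925.
While 3.5% of the post-interest balance exceeds €25.00, each month B ← (B·(1+r))·(1 − 0.035), i.e. B shrinks by the factor (1+r)·0.965 = 0.98358.
This holds for months 1–19. Entering month 20 the balance is €693.55; 3.5% of the post-interest balance is now below €25.00, so the flat €25.00 minimum applies from here.
From month 20 a fixed €25.00 at rate r clears €693.55 in 41 more payments. Total: 19 + 41 = 60 months.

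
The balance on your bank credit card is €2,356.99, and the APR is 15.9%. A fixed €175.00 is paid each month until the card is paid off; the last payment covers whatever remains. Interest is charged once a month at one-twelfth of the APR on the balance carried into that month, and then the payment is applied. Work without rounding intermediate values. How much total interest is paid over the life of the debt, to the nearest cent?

Monthly rate r = 15.9%/12 = 1.325% = 0.01325.
Payoff takes n = ⌈−ln(1 − rB₀/P)/ln(1+r)⌉ = ⌈14.934⌉ = 15 payments; the last is €163.47.
Total paid = 14·€175.00 + €163.47 = €2,613.47.
Total interest = total paid − principal = €2,613.47 − €2,356.99 = €256.48.

€256.48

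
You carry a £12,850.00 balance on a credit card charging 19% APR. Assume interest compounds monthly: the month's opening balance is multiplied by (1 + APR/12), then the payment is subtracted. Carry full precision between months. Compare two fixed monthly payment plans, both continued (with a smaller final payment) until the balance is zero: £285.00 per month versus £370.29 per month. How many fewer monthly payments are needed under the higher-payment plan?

Monthly rate r = 19%/12 = 1.58333% = 0.0158333.
At £285.00/mo: n = ⌈−ln(1 − rB₀/P)/ln(1+r)⌉ = 80 payments (last £188.11); total interest = total paid − £12,850.00 = £9,853.11.
At £370.29/mo: 51 payments (last £279.54); total interest £5,944.04.
Payments saved = 80 − 51 = 29.

29 fewer payments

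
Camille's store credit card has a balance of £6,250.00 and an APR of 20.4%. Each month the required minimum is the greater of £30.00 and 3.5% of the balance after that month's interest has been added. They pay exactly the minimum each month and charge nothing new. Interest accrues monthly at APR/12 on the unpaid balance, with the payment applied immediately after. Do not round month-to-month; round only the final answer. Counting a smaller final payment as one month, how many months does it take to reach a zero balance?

146 months

Monthly rate r = 20.4%/12 = 1.7% = 0.017.
While 3.5% of the post-interest balance exceeds £30.00, each month B ← (B·(1+r))·(1 − 0.035), i.e. B shrinks by the factor (1+r)·0.965 = 0.9814.
This holds for months 1–107. Entering month 108 the balance is £838.77; 3.5% of the post-interest balance is now below £30.00, so the flat £30.00 minimum applies from here.
From month 108 a fixed £30.00 at rate r clears £838.77 in 39 more payments. Total: 107 + 39 = 146 months.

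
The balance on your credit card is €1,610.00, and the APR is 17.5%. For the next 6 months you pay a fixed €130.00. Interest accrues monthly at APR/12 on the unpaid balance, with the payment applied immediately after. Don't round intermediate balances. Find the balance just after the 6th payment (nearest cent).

€947.12

Monthly rate r = 17.5%/12 = 1.45833% = 0.0145833.
Each month: B ← B·(1+r) − €130.00.
Month 1: interest €23.48; balance after payment €1,503.48.
Month 2: interest €21.93; balance after payment €1,395.40.
Month 3: interest €20.35; balance after payment €1,285.75.
Month 4: interest €18.75; balance after payment €1,174.51.
Month 5: interest €17.13; balance after payment €1,061.63.
Month 6: interest €15.48; balance after payment €947.12.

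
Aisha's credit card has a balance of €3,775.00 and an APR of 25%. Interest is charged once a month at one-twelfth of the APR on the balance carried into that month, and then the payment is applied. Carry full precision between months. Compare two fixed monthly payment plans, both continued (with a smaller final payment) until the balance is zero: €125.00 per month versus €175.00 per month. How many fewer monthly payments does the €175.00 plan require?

20 fewer payments

Monthly rate r = 25%/12 = 2.08333% = 0.0208333.
At €125.00/mo: n = ⌈−ln(1 − rB₀/P)/ln(1+r)⌉ = 49 payments (last €13.93); total interest = total paid − €3,775.00 = €2,238.93.
At €175.00/mo: 29 payments (last €164.88); total interest €1,289.88.
Payments saved = 49 − 29 = 20.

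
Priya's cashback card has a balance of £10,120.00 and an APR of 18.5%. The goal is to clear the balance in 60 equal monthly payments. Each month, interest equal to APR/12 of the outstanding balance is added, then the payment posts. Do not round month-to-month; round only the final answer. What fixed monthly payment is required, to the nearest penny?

£259.74

Monthly rate r = 18.5%/12 = 1.54167% = 0.0154167.
Level-payment amortization: P = B₀·r / (1 − (1+r)^(−n)) = 10120.00·0.0154167 / (1 − 1.01542^(−60)).
Denominator 1 − (1+r)^(−60) = 0.600660057.
P = 156.017 / 0.600660057 ≈ 259.74.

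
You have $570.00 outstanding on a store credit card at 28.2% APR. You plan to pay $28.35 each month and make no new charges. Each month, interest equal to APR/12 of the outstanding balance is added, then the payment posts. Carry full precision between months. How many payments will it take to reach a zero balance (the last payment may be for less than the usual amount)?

28 months

Monthly rate r = 28.2%/12 = 2.35% = 0.0235.
Recurrence: B ← B·(1+r) − $28.35.
Month 1: interest $13.39; balance after payment $555.04.
Month 2: interest $13.04; balance after payment $539.74.
Closed form: n = −ln(1 − rB₀/P)/ln(1+r) = −ln(0.52751)/ln(1.0235) ≈ 27.535, so the balance reaches zero during payment 28.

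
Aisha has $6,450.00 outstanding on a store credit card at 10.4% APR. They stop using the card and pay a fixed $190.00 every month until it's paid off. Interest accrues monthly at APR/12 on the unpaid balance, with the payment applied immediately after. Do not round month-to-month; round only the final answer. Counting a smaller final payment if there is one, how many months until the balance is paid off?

Monthly rate r = 10.4%/12 = 0.866667% = 0.00866667.
Recurrence: B ← B·(1+r) − $190.00.
Month 1: interest $55.90; balance after payment $6,315.90.
Month 2: interest $54.74; balance after payment $6,180.64.
Closed form: n = −ln(1 − rB₀/P)/ln(1+r) = −ln(0.70579)/ln(1.00867) ≈ 40.378, so the balance reaches zero during payment 41.

41 months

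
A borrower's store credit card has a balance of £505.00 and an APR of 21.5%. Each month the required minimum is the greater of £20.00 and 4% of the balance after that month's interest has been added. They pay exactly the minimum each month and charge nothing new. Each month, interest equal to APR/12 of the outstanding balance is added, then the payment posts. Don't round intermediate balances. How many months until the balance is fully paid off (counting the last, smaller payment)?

34 months

Monthly rate r = 21.5%/12 = 1.79167% = 0.0179167.
While 4% of the post-interest balance exceeds £20.00, each month B ← (B·(1+r))·(1 − 0.04), i.e. B shrinks by the factor (1+r)·0.96 = 0.9772.
This holds for months 1–2. Entering month 3 the balance is £482.23; 4% of the post-interest balance is now below £20.00, so the flat £20.00 minimum applies from here.
From month 3 a fixed £20.00 at rate r clears £482.23 in 32 more payments. Total: 2 + 32 = 34 months.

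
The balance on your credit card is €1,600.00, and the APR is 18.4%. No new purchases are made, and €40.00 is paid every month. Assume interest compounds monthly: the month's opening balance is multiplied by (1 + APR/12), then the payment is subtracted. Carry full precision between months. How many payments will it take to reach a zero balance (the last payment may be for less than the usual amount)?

63 months

Monthly rate r = 18.4%/12 = 1.53333% = 0.0153333.
Recurrence: B ← B·(1+r) − €40.00.
Month 1: interest €24.53; balance after payment €1,584.53.
Month 2: interest €24.30; balance after payment €1,568.83.
Closed form: n = −ln(1 − rB₀/P)/ln(1+r) = −ln(0.38667)/ln(1.01533) ≈ 62.443, so the balance reaches zero during payment 63.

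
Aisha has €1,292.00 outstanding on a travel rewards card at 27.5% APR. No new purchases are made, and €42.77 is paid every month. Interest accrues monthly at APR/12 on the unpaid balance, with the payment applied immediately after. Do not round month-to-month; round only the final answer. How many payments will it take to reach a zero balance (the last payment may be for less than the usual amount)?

53 payments

Monthly rate r = 27.5%/12 = 2.29167% = 0.0229167.
Recurrence: B ← B·(1+r) − €42.77.
Month 1: interest €29.61; balance after payment €1,278.84.
Month 2: interest €29.31; balance after payment €1,265.38.
Closed form: n = −ln(1 − rB₀/P)/ln(1+r) = −ln(0.30773)/ln(1.02292) ≈ 52.014, so the balance reaches zero during payment 53.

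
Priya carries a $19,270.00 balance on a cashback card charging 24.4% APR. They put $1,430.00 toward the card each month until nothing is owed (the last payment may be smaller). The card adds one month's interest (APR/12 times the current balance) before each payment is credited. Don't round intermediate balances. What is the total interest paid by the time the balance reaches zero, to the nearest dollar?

$3,479

Monthly rate r = 24.4%/12 = 2.03333% = 0.0203333.
Payoff takes n = ⌈−ln(1 − rB₀/P)/ln(1+r)⌉ = ⌈15.908⌉ = 16 payments; the last is $1,298.97.
Total paid = 15·$1,430.00 + $1,298.97 = $22,748.97.
Total interest = total paid − principal = $22,748.97 − $19,270.00 = $3,478.97.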